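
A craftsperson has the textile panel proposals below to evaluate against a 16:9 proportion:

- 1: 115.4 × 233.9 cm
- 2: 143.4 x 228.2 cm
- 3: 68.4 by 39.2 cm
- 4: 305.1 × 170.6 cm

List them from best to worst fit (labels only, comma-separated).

4, 3, 2, 1

1: 233.9/115.4 ≈ 2.027 → |2.027 − 1.778| = 0.249
2: 228.2/143.4 ≈ 1.591 → |1.591 − 1.778| = 0.187
3: 68.4/39.2 ≈ 1.745 → |1.745 − 1.778| = 0.033
4: 305.1/170.6 ≈ 1.788 → |1.788 − 1.778| = 0.010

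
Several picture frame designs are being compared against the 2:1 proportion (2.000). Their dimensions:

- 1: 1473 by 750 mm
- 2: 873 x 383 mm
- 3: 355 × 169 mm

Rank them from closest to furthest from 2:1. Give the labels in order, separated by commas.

Ratios: 1 = 1473 / 750 ≈ 1.964; 2 = 873 / 383 ≈ 2.279; 3 = 355 / 169 ≈ 2.101.
|Δ from 2.000|: 1 0.036; 2 0.279; 3 0.101.

1, 3, 2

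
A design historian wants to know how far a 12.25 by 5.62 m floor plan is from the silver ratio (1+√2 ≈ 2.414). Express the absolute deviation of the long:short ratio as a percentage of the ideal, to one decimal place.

9.7%

Ratio = 12.25 / 5.62 ≈ 2.1797.
Ideal silver ratio ≈ 2.4142. |2.1797 − 2.4142| / 2.4142 ≈ 9.71% → 9.7%.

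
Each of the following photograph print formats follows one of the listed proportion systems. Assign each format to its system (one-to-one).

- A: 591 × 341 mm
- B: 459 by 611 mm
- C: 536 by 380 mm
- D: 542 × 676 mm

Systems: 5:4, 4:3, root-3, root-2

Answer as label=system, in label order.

Ratios: A ≈ 1.733; B ≈ 1.331; C ≈ 1.411; D ≈ 1.247.
Targets: 5:4 ≈ 1.250; 4:3 ≈ 1.333; root-3 ≈ 1.732; root-2 ≈ 1.414.

A=root-3, B=4:3, C=root-2, D=5:4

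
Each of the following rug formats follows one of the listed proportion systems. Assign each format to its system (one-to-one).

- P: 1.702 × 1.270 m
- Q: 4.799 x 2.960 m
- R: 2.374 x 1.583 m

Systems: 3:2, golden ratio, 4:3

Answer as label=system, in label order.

Ratios: P ≈ 1.340; Q ≈ 1.621; R ≈ 1.500.
Targets: 3:2 ≈ 1.500; golden ratio ≈ 1.618; 4:3 ≈ 1.333.

P=4:3, Q=golden ratio, R=3:2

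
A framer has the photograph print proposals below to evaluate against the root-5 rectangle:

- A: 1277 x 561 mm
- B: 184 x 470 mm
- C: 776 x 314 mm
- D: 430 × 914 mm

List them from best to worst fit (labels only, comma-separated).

A: 1277/561 ≈ 2.276 → |2.276 − 2.236| = 0.040
B: 470/184 ≈ 2.554 → |2.554 − 2.236| = 0.318
C: 776/314 ≈ 2.471 → |2.471 − 2.236| = 0.235
D: 914/430 ≈ 2.126 → |2.126 − 2.236| = 0.110

A, D, C, B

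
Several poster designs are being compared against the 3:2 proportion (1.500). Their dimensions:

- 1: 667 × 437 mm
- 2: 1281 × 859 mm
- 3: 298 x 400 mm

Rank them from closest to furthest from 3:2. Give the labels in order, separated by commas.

2, 1, 3

1: 667/437 ≈ 1.526 → |1.526 − 1.500| = 0.026
2: 1281/859 ≈ 1.491 → |1.491 − 1.500| = 0.009
3: 400/298 ≈ 1.342 → |1.342 − 1.500| = 0.158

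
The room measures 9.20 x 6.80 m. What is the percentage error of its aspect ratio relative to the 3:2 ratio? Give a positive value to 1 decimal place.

9.8%

Ratio = 9.20 / 6.80 ≈ 1.3529.
Ideal 3:2 = 1.5000. |1.3529 − 1.5000| / 1.5000 ≈ 9.81% → 9.8%.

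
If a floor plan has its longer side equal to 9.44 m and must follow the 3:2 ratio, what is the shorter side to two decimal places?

3:2 = 1.50000.
Shorter side = 9.44 ÷ 1.50000 ≈ 6.2933 → 6.29 m.

6.29 m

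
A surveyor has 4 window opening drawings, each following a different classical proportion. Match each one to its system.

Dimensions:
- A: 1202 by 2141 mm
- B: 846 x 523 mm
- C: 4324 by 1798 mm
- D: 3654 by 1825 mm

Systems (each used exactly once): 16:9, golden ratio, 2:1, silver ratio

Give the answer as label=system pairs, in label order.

Ratios: A ≈ 1.781; B ≈ 1.618; C ≈ 2.405; D ≈ 2.002.
Targets: 16:9 ≈ 1.778; golden ratio ≈ 1.618; 2:1 ≈ 2.000; silver ratio ≈ 2.414.

A=16:9, B=golden ratio, C=silver ratio, D=2:1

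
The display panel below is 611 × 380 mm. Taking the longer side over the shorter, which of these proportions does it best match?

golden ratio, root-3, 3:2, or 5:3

golden ratio

611/380 ≈ 1.608. Nearest candidates are golden ratio (1.618, off by 0.010) and 5:3 (1.667, off by 0.059).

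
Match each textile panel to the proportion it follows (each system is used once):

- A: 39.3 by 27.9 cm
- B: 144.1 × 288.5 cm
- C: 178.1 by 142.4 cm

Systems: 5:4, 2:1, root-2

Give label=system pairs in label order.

Ratios: A ≈ 1.409; B ≈ 2.002; C ≈ 1.251.
Targets: 5:4 ≈ 1.250; 2:1 ≈ 2.000; root-2 ≈ 1.414.

A=root-2, B=2:1, C=5:4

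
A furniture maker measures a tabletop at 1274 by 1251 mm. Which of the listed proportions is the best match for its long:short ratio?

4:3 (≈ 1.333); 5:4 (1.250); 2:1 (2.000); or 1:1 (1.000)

1:1

Ratio = 1274 / 1251 ≈ 1.018.
Distances: 4:3 1.333 (Δ 0.315); 5:4 1.250 (Δ 0.232); 2:1 2.000 (Δ 0.982); 1:1 1.000 (Δ 0.018).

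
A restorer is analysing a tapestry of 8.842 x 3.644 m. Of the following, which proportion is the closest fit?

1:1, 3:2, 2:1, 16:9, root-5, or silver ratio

silver ratio

Ratio = 8.842 / 3.644 ≈ 2.426.
Distances: 1:1 1.000 (Δ 1.426); 3:2 1.500 (Δ 0.926); 2:1 2.000 (Δ 0.426); 16:9 1.778 (Δ 0.648); root-5 2.236 (Δ 0.190); silver ratio 2.414 (Δ 0.012).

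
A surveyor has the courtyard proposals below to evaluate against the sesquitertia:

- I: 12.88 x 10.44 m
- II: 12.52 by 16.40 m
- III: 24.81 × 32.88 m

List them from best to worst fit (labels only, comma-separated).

I: 12.88/10.44 ≈ 1.234 → |1.234 − 1.333| = 0.099
II: 16.40/12.52 ≈ 1.310 → |1.310 − 1.333| = 0.023
III: 32.88/24.81 ≈ 1.325 → |1.325 − 1.333| = 0.008

III, II, I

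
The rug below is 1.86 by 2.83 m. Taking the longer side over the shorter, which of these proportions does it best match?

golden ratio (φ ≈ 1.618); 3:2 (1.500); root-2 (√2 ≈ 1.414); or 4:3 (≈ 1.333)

Ratio = 2.83 / 1.86 ≈ 1.522.
Distances: golden ratio 1.618 (Δ 0.096); 3:2 1.500 (Δ 0.022); root-2 1.414 (Δ 0.108); 4:3 1.333 (Δ 0.189).

3:2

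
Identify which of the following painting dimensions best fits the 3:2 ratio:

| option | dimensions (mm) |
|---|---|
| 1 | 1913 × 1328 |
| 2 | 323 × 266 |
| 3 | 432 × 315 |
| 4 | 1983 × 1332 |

4

Target 3:2 ≈ 1.500.
1: 1.441 (Δ0.059)  2: 1.214 (Δ0.286)  3: 1.371 (Δ0.129)  4: 1.489 (Δ0.011)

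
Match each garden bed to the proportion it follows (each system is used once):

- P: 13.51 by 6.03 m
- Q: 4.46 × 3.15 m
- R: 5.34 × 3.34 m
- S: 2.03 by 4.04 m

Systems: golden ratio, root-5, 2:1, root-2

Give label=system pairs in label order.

Ratios: P ≈ 2.240; Q ≈ 1.416; R ≈ 1.599; S ≈ 1.990.
Targets: golden ratio ≈ 1.618; root-5 ≈ 2.236; 2:1 ≈ 2.000; root-2 ≈ 1.414.

P=root-5, Q=root-2, R=golden ratio, S=2:1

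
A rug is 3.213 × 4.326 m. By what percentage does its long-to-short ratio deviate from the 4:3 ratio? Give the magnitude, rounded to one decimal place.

1.0%

Ratio = 4.326 / 3.213 ≈ 1.3464.
Ideal 4:3 ≈ 1.3333. |1.3464 − 1.3333| / 1.3333 ≈ 0.98% → 1.0%.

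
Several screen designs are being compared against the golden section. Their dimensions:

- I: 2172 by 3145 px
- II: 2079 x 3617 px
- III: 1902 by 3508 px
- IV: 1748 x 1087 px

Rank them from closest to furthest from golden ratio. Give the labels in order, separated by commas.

IV, II, I, III

I: 3145/2172 ≈ 1.448 → |1.448 − 1.618| = 0.170
II: 3617/2079 ≈ 1.740 → |1.740 − 1.618| = 0.122
III: 3508/1902 ≈ 1.844 → |1.844 − 1.618| = 0.226
IV: 1748/1087 ≈ 1.608 → |1.608 − 1.618| = 0.010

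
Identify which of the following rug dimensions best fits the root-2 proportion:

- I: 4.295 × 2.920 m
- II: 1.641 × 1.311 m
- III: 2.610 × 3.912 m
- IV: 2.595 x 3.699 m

Ratios (long/short): I ≈ 1.471; II ≈ 1.252; III ≈ 1.499; IV ≈ 1.425.
root-2 ≈ 1.414; option IV is nearest (Δ 0.011).

IV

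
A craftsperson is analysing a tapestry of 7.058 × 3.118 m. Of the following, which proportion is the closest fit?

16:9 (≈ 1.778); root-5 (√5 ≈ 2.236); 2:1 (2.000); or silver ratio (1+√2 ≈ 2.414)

7.058/3.118 ≈ 2.264. Nearest candidates are root-5 (2.236, off by 0.028) and silver ratio (2.414, off by 0.150).

root-5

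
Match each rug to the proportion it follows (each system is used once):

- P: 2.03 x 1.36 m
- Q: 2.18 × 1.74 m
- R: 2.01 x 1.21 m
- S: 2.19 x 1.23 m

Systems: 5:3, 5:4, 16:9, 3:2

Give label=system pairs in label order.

P=3:2, Q=5:4, R=5:3, S=16:9

Ratios: P ≈ 1.493; Q ≈ 1.253; R ≈ 1.661; S ≈ 1.780.
Targets: 5:3 ≈ 1.667; 5:4 ≈ 1.250; 16:9 ≈ 1.778; 3:2 ≈ 1.500.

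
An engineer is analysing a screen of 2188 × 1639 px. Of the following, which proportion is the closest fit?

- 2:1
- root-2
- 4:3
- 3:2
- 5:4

4:3

2188/1639 ≈ 1.335. Nearest candidates are 4:3 (1.333, off by 0.002) and root-2 (1.414, off by 0.079).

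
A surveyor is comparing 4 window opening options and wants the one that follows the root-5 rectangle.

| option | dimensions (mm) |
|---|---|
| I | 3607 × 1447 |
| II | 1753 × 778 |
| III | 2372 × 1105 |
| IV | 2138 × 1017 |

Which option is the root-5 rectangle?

II

Ratios (long/short): I ≈ 2.493; II ≈ 2.253; III ≈ 2.147; IV ≈ 2.102.
root-5 ≈ 2.236; option II is nearest (Δ 0.017).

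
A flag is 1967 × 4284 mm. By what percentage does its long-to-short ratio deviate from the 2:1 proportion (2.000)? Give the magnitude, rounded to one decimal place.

Ratio = 4284 / 1967 ≈ 2.1779.
Ideal 2:1 = 2.0000. |2.1779 − 2.0000| / 2.0000 ≈ 8.90% → 8.9%.

8.9%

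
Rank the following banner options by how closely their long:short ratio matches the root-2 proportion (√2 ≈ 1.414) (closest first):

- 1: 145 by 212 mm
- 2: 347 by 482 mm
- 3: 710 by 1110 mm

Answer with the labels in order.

2, 1, 3

Ratios: 1 = 212 / 145 ≈ 1.462; 2 = 482 / 347 ≈ 1.389; 3 = 1110 / 710 ≈ 1.563.
|Δ from 1.414|: 1 0.048; 2 0.025; 3 0.149.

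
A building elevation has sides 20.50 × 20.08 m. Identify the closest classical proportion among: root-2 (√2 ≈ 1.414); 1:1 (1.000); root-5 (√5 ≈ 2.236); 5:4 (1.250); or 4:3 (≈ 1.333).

Ratio = 20.50 / 20.08 ≈ 1.021.
Distances: root-2 1.414 (Δ 0.393); 1:1 1.000 (Δ 0.021); root-5 2.236 (Δ 1.215); 5:4 1.250 (Δ 0.229); 4:3 1.333 (Δ 0.312).

1:1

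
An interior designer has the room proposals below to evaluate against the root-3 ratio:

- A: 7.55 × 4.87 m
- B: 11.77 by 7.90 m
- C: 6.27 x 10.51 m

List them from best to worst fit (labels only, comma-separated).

C, A, B

A: 7.55/4.87 ≈ 1.550 → |1.550 − 1.732| = 0.182
B: 11.77/7.90 ≈ 1.490 → |1.490 − 1.732| = 0.242
C: 10.51/6.27 ≈ 1.676 → |1.676 − 1.732| = 0.056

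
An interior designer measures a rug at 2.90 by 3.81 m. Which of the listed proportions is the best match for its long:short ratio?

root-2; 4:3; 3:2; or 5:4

4:3

Ratio = 3.81 / 2.90 ≈ 1.314.
Distances: root-2 1.414 (Δ 0.100); 4:3 1.333 (Δ 0.019); 3:2 1.500 (Δ 0.186); 5:4 1.250 (Δ 0.064).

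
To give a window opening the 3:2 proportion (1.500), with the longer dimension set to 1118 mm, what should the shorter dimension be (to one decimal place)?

745.3 mm

3:2 = 1.50000.
Shorter side = 1118 ÷ 1.50000 ≈ 745.333 → 745.3 mm.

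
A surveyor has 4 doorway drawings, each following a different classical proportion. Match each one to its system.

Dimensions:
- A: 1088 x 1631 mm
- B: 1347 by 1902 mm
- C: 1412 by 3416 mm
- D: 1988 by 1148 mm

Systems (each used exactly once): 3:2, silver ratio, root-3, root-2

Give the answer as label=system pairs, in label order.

A=3:2, B=root-2, C=silver ratio, D=root-3

Ratios: A ≈ 1.499; B ≈ 1.412; C ≈ 2.419; D ≈ 1.732.
Targets: 3:2 ≈ 1.500; silver ratio ≈ 2.414; root-3 ≈ 1.732; root-2 ≈ 1.414.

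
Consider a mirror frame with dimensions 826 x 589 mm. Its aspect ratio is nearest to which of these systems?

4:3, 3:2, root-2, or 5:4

root-2

Ratio = 826 / 589 ≈ 1.402.
Distances: 4:3 1.333 (Δ 0.069); 3:2 1.500 (Δ 0.098); root-2 1.414 (Δ 0.012); 5:4 1.250 (Δ 0.152).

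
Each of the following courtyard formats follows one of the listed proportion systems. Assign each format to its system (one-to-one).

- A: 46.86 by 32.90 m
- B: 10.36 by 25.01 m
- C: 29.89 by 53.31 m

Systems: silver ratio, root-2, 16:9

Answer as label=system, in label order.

A = 46.86/32.90 ≈ 1.424 → root-2 (1.414)
B = 25.01/10.36 ≈ 2.414 → silver ratio (2.414)
C = 53.31/29.89 ≈ 1.784 → 16:9 (1.778)

A=root-2, B=silver ratio, C=16:9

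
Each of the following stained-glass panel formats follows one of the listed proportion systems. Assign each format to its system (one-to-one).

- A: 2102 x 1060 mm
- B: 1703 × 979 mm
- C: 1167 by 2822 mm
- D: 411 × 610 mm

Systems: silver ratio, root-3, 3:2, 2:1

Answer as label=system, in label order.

A = 2102/1060 ≈ 1.983 → 2:1 (2.000)
B = 1703/979 ≈ 1.740 → root-3 (1.732)
C = 2822/1167 ≈ 2.418 → silver ratio (2.414)
D = 610/411 ≈ 1.484 → 3:2 (1.500)

A=2:1, B=root-3, C=silver ratio, D=3:2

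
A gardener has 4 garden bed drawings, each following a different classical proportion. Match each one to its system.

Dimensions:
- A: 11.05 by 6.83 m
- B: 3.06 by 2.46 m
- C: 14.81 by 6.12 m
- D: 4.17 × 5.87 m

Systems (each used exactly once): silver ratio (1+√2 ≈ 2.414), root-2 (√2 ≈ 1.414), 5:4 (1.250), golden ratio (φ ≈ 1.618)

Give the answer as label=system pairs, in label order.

Ratios: A ≈ 1.618; B ≈ 1.244; C ≈ 2.420; D ≈ 1.408.
Targets: silver ratio ≈ 2.414; root-2 ≈ 1.414; 5:4 ≈ 1.250; golden ratio ≈ 1.618.

A=golden ratio, B=5:4, C=silver ratio, D=root-2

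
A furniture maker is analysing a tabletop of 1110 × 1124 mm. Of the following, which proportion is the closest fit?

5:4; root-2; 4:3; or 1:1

1124/1110 ≈ 1.013. Nearest candidates are 1:1 (1.000, off by 0.013) and 5:4 (1.250, off by 0.237).

1:1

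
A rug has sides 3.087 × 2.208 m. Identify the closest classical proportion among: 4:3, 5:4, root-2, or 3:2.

Ratio = 3.087 / 2.208 ≈ 1.398.
Distances: 4:3 1.333 (Δ 0.065); 5:4 1.250 (Δ 0.148); root-2 1.414 (Δ 0.016); 3:2 1.500 (Δ 0.102).

root-2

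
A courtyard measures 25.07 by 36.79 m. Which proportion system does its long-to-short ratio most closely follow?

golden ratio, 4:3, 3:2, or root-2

36.79/25.07 ≈ 1.467. Nearest candidates are 3:2 (1.500, off by 0.033) and root-2 (1.414, off by 0.053).

3:2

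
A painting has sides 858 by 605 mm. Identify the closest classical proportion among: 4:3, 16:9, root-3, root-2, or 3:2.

Ratio = 858 / 605 ≈ 1.418.
Distances: 4:3 1.333 (Δ 0.085); 16:9 1.778 (Δ 0.360); root-3 1.732 (Δ 0.314); root-2 1.414 (Δ 0.004); 3:2 1.500 (Δ 0.082).

root-2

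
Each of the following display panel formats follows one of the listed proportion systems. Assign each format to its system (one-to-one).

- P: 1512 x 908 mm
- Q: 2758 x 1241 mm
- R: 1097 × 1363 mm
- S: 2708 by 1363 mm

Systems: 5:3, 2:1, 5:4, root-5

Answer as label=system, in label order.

P = 1512/908 ≈ 1.665 → 5:3 (1.667)
Q = 2758/1241 ≈ 2.222 → root-5 (2.236)
R = 1363/1097 ≈ 1.242 → 5:4 (1.250)
S = 2708/1363 ≈ 1.987 → 2:1 (2.000)

P=5:3, Q=root-5, R=5:4, S=2:1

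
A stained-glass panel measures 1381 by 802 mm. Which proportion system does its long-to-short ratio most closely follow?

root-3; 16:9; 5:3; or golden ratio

1381/802 ≈ 1.722. Nearest candidates are root-3 (1.732, off by 0.010) and 5:3 (1.667, off by 0.055).

root-3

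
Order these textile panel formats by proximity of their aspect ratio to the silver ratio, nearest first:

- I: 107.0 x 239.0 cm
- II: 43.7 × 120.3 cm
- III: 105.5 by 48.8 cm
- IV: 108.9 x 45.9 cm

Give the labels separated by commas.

IV, I, III, II

I: 239.0/107.0 ≈ 2.234 → |2.234 − 2.414| = 0.180
II: 120.3/43.7 ≈ 2.753 → |2.753 − 2.414| = 0.339
III: 105.5/48.8 ≈ 2.162 → |2.162 − 2.414| = 0.252
IV: 108.9/45.9 ≈ 2.373 → |2.373 − 2.414| = 0.041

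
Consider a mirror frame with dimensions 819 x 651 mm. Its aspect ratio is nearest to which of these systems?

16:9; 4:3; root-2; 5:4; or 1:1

Ratio = 819 / 651 ≈ 1.258.
Distances: 16:9 1.778 (Δ 0.520); 4:3 1.333 (Δ 0.075); root-2 1.414 (Δ 0.156); 5:4 1.250 (Δ 0.008); 1:1 1.000 (Δ 0.258).

5:4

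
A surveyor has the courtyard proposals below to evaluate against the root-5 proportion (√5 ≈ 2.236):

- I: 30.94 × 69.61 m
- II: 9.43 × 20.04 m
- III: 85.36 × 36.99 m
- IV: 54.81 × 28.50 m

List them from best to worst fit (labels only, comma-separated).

I, III, II, IV

Ratios: I = 69.61 / 30.94 ≈ 2.250; II = 20.04 / 9.43 ≈ 2.125; III = 85.36 / 36.99 ≈ 2.308; IV = 54.81 / 28.50 ≈ 1.923.
|Δ from 2.236|: I 0.014; II 0.111; III 0.072; IV 0.313.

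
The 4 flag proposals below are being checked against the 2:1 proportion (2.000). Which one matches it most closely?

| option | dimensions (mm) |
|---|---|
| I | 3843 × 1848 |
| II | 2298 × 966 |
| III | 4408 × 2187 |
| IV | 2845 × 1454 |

Ratios (long/short): I ≈ 2.080; II ≈ 2.379; III ≈ 2.016; IV ≈ 1.957.
2:1 ≈ 2.000; option III is nearest (Δ 0.016).

III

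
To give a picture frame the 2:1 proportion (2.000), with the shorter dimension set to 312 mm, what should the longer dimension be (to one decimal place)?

624.0 mm

2:1 = 2.00000.
Longer side = 312 × 2.00000 ≈ 624.000 → 624.0 mm.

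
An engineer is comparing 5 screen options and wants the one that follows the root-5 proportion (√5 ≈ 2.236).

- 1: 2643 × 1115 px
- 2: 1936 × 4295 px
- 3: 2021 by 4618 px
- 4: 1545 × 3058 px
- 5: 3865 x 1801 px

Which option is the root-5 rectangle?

Ratios (long/short): 1 ≈ 2.370; 2 ≈ 2.218; 3 ≈ 2.285; 4 ≈ 1.979; 5 ≈ 2.146.
root-5 ≈ 2.236; option 2 is nearest (Δ 0.018).

2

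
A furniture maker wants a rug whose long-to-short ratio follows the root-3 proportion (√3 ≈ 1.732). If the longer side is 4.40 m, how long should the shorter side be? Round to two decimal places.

root-3 ≈ 1.73205.
Shorter side = 4.40 ÷ 1.73205 ≈ 2.5403 → 2.54 m.

2.54 m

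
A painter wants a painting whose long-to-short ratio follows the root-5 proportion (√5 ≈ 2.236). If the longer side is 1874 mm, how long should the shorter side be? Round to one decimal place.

root-5 ≈ 2.23607.
Shorter side = 1874 ÷ 2.23607 ≈ 838.078 → 838.1 mm.

838.1 mm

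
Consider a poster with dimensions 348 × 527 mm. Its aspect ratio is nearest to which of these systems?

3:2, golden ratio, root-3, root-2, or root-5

3:2

Ratio = 527 / 348 ≈ 1.514.
Distances: 3:2 1.500 (Δ 0.014); golden ratio 1.618 (Δ 0.104); root-3 1.732 (Δ 0.218); root-2 1.414 (Δ 0.100); root-5 2.236 (Δ 0.722).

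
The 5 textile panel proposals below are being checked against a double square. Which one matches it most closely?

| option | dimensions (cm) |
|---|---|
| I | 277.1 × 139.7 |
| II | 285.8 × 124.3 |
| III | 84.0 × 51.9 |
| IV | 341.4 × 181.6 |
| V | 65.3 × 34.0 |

I

Target 2:1 ≈ 2.000.
I: 1.984 (Δ0.016)  II: 2.299 (Δ0.299)  III: 1.618 (Δ0.382)  IV: 1.880 (Δ0.120)  V: 1.921 (Δ0.079)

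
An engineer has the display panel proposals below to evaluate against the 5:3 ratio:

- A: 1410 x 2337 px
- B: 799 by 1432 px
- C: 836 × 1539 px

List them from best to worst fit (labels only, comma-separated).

A: 2337/1410 ≈ 1.657 → |1.657 − 1.667| = 0.010
B: 1432/799 ≈ 1.792 → |1.792 − 1.667| = 0.125
C: 1539/836 ≈ 1.841 → |1.841 − 1.667| = 0.174

A, B, C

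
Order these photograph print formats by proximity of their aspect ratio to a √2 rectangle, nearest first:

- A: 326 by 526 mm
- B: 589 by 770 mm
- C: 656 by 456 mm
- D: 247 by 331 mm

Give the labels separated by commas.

C, D, B, A

Ratios: A = 526 / 326 ≈ 1.613; B = 770 / 589 ≈ 1.307; C = 656 / 456 ≈ 1.439; D = 331 / 247 ≈ 1.340.
|Δ from 1.414|: A 0.199; B 0.107; C 0.025; D 0.074.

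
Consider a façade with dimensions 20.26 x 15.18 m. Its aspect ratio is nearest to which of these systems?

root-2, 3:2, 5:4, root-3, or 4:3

4:3

20.26/15.18 ≈ 1.335. Nearest candidates are 4:3 (1.333, off by 0.002) and root-2 (1.414, off by 0.079).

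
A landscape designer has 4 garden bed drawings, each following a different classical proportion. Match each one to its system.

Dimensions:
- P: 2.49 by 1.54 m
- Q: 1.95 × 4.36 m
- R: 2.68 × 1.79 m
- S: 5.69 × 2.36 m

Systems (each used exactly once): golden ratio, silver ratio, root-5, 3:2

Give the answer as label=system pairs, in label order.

P=golden ratio, Q=root-5, R=3:2, S=silver ratio

Ratios: P ≈ 1.617; Q ≈ 2.236; R ≈ 1.497; S ≈ 2.411.
Targets: golden ratio ≈ 1.618; silver ratio ≈ 2.414; root-5 ≈ 2.236; 3:2 ≈ 1.500.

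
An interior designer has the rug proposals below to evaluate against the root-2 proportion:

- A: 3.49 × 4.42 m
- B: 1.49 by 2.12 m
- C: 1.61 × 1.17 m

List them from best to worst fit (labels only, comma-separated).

Ratios: A = 4.42 / 3.49 ≈ 1.266; B = 2.12 / 1.49 ≈ 1.423; C = 1.61 / 1.17 ≈ 1.376.
|Δ from 1.414|: A 0.148; B 0.009; C 0.038.

B, C, A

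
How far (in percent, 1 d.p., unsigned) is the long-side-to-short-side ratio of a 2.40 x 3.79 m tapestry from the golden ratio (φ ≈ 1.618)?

Ratio = 3.79 / 2.40 ≈ 1.5792.
Ideal golden ratio ≈ 1.6180. |1.5792 − 1.6180| / 1.6180 ≈ 2.40% → 2.4%.

2.4%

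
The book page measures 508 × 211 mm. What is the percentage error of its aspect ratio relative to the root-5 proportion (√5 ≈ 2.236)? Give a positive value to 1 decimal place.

7.7%

Ratio = 508 / 211 ≈ 2.4076.
Ideal root-5 ≈ 2.2361. |2.4076 − 2.2361| / 2.2361 ≈ 7.67% → 7.7%.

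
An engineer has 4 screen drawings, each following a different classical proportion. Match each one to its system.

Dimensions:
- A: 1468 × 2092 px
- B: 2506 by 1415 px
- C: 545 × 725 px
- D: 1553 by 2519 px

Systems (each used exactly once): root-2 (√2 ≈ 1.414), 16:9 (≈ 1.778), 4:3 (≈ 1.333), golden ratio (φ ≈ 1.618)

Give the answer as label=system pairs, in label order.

A = 2092/1468 ≈ 1.425 → root-2 (1.414)
B = 2506/1415 ≈ 1.771 → 16:9 (1.778)
C = 725/545 ≈ 1.330 → 4:3 (1.333)
D = 2519/1553 ≈ 1.622 → golden ratio (1.618)

A=root-2, B=16:9, C=4:3, D=golden ratio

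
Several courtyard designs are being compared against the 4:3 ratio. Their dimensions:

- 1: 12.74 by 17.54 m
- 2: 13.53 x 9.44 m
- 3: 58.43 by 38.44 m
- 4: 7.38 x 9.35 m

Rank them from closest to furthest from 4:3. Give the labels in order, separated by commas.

1, 4, 2, 3

1: 17.54/12.74 ≈ 1.377 → |1.377 − 1.333| = 0.044
2: 13.53/9.44 ≈ 1.433 → |1.433 − 1.333| = 0.100
3: 58.43/38.44 ≈ 1.520 → |1.520 − 1.333| = 0.187
4: 9.35/7.38 ≈ 1.267 → |1.267 − 1.333| = 0.066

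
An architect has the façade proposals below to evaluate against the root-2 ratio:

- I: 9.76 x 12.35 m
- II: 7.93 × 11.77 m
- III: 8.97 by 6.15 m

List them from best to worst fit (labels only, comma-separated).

Ratios: I = 12.35 / 9.76 ≈ 1.265; II = 11.77 / 7.93 ≈ 1.484; III = 8.97 / 6.15 ≈ 1.459.
|Δ from 1.414|: I 0.149; II 0.070; III 0.045.

III, II, I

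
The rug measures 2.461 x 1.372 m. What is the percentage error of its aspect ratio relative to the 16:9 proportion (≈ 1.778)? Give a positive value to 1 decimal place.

Ratio = 2.461 / 1.372 ≈ 1.7937.
Ideal 16:9 ≈ 1.7778. |1.7937 − 1.7778| / 1.7778 ≈ 0.89% → 0.9%.

0.9%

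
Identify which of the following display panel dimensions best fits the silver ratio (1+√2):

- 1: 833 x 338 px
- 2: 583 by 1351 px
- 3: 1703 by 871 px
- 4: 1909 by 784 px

4

Target silver ratio ≈ 2.414.
1: 2.464 (Δ0.050)  2: 2.317 (Δ0.097)  3: 1.955 (Δ0.459)  4: 2.435 (Δ0.021)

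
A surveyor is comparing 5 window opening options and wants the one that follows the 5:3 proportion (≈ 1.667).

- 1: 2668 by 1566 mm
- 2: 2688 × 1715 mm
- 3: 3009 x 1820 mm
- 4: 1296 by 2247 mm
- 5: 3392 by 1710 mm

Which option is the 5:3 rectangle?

3

Target 5:3 ≈ 1.667.
1: 1.704 (Δ0.037)  2: 1.567 (Δ0.100)  3: 1.653 (Δ0.014)  4: 1.734 (Δ0.067)  5: 1.984 (Δ0.317)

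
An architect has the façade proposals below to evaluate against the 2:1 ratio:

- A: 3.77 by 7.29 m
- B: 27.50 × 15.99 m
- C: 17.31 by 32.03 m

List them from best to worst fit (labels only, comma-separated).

A: 7.29/3.77 ≈ 1.934 → |1.934 − 2.000| = 0.066
B: 27.50/15.99 ≈ 1.720 → |1.720 − 2.000| = 0.280
C: 32.03/17.31 ≈ 1.850 → |1.850 − 2.000| = 0.150

A, C, B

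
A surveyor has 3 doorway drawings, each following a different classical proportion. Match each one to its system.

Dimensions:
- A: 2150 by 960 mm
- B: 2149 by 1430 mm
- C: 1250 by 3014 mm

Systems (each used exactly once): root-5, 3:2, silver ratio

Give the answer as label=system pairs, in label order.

A=root-5, B=3:2, C=silver ratio

Ratios: A ≈ 2.240; B ≈ 1.503; C ≈ 2.411.
Targets: root-5 ≈ 2.236; 3:2 ≈ 1.500; silver ratio ≈ 2.414.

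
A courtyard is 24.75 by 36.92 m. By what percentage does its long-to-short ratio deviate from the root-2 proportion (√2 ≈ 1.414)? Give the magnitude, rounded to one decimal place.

Ratio = 36.92 / 24.75 ≈ 1.4917.
Ideal root-2 ≈ 1.4142. |1.4917 − 1.4142| / 1.4142 ≈ 5.48% → 5.5%.

5.5%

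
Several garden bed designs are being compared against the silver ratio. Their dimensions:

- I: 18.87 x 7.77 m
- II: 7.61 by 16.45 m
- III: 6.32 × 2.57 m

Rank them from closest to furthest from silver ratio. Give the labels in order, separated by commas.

I, III, II

I: 18.87/7.77 ≈ 2.429 → |2.429 − 2.414| = 0.015
II: 16.45/7.61 ≈ 2.162 → |2.162 − 2.414| = 0.252
III: 6.32/2.57 ≈ 2.459 → |2.459 − 2.414| = 0.045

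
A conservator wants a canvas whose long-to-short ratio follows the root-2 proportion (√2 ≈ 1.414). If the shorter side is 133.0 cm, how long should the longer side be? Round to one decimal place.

188.1 cm

root-2 ≈ 1.41421.
Longer side = 133.0 × 1.41421 ≈ 188.090 → 188.1 cm.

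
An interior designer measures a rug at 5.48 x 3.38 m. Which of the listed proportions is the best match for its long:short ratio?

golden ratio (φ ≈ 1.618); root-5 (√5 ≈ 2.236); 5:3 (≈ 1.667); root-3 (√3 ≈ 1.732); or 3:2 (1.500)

5.48/3.38 ≈ 1.621. Nearest candidates are golden ratio (1.618, off by 0.003) and 5:3 (1.667, off by 0.046).

golden ratio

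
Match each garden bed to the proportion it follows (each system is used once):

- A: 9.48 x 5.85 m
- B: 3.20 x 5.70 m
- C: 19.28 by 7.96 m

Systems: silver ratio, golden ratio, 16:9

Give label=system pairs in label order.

A = 9.48/5.85 ≈ 1.621 → golden ratio (1.618)
B = 5.70/3.20 ≈ 1.781 → 16:9 (1.778)
C = 19.28/7.96 ≈ 2.422 → silver ratio (2.414)

A=golden ratio, B=16:9, C=silver ratio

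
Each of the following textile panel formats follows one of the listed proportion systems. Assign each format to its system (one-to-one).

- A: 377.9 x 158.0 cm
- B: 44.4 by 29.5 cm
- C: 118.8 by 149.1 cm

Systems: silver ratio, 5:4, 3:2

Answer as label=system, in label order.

A=silver ratio, B=3:2, C=5:4

Ratios: A ≈ 2.392; B ≈ 1.505; C ≈ 1.255.
Targets: silver ratio ≈ 2.414; 5:4 ≈ 1.250; 3:2 ≈ 1.500.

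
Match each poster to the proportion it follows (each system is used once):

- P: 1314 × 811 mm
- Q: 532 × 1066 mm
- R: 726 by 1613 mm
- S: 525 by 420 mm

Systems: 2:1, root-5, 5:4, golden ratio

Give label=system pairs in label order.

Ratios: P ≈ 1.620; Q ≈ 2.004; R ≈ 2.222; S ≈ 1.250.
Targets: 2:1 ≈ 2.000; root-5 ≈ 2.236; 5:4 ≈ 1.250; golden ratio ≈ 1.618.

P=golden ratio, Q=2:1, R=root-5, S=5:4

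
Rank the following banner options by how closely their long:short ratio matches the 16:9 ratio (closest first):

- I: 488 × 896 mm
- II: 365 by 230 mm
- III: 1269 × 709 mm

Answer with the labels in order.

Ratios: I = 896 / 488 ≈ 1.836; II = 365 / 230 ≈ 1.587; III = 1269 / 709 ≈ 1.790.
|Δ from 1.778|: I 0.058; II 0.191; III 0.012.

III, I, II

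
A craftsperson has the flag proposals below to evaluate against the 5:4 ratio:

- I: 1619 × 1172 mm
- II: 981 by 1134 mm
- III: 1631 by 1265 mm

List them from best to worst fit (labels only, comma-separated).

III, II, I

I: 1619/1172 ≈ 1.381 → |1.381 − 1.250| = 0.131
II: 1134/981 ≈ 1.156 → |1.156 − 1.250| = 0.094
III: 1631/1265 ≈ 1.289 → |1.289 − 1.250| = 0.039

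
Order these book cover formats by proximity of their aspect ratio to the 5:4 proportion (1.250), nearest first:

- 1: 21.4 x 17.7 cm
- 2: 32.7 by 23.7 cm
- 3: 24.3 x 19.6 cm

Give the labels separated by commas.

3, 1, 2

1: 21.4/17.7 ≈ 1.209 → |1.209 − 1.250| = 0.041
2: 32.7/23.7 ≈ 1.380 → |1.380 − 1.250| = 0.130
3: 24.3/19.6 ≈ 1.240 → |1.240 − 1.250| = 0.010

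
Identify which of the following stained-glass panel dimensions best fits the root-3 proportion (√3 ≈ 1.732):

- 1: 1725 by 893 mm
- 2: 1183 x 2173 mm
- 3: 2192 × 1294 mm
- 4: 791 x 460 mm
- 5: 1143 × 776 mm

4

Target root-3 ≈ 1.732.
1: 1.932 (Δ0.200)  2: 1.837 (Δ0.105)  3: 1.694 (Δ0.038)  4: 1.720 (Δ0.012)  5: 1.473 (Δ0.259)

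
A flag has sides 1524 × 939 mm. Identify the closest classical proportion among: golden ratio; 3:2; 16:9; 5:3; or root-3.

golden ratio

1524/939 ≈ 1.623. Nearest candidates are golden ratio (1.618, off by 0.005) and 5:3 (1.667, off by 0.044).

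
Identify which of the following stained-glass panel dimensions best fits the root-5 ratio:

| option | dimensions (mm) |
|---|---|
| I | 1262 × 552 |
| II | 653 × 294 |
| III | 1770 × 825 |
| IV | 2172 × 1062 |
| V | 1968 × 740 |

II

Target root-5 ≈ 2.236.
I: 2.286 (Δ0.050)  II: 2.221 (Δ0.015)  III: 2.145 (Δ0.091)  IV: 2.045 (Δ0.191)  V: 2.659 (Δ0.423)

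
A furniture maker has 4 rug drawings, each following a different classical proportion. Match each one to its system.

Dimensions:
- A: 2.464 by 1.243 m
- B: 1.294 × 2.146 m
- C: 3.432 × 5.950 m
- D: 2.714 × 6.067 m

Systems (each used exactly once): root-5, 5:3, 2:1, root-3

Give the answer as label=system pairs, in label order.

Ratios: A ≈ 1.982; B ≈ 1.658; C ≈ 1.734; D ≈ 2.235.
Targets: root-5 ≈ 2.236; 5:3 ≈ 1.667; 2:1 ≈ 2.000; root-3 ≈ 1.732.

A=2:1, B=5:3, C=root-3, D=root-5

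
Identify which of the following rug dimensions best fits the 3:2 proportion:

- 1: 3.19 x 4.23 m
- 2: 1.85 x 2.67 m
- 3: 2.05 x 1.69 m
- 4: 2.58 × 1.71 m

4

Target 3:2 ≈ 1.500.
1: 1.326 (Δ0.174)  2: 1.443 (Δ0.057)  3: 1.213 (Δ0.287)  4: 1.509 (Δ0.009)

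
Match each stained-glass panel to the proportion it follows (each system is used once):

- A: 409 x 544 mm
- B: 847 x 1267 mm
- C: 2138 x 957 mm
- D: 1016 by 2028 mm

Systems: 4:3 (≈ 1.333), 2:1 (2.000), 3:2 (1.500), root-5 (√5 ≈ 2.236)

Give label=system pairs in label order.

A = 544/409 ≈ 1.330 → 4:3 (1.333)
B = 1267/847 ≈ 1.496 → 3:2 (1.500)
C = 2138/957 ≈ 2.234 → root-5 (2.236)
D = 2028/1016 ≈ 1.996 → 2:1 (2.000)

A=4:3, B=3:2, C=root-5, D=2:1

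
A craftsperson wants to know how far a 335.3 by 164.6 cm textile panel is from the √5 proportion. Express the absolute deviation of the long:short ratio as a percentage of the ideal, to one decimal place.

8.9%

Ratio = 335.3 / 164.6 ≈ 2.0371.
Ideal root-5 ≈ 2.2361. |2.0371 − 2.2361| / 2.2361 ≈ 8.90% → 8.9%.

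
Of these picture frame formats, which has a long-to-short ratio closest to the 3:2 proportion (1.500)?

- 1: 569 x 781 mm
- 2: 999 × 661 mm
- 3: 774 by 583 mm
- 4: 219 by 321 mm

Ratios (long/short): 1 ≈ 1.373; 2 ≈ 1.511; 3 ≈ 1.328; 4 ≈ 1.466.
3:2 ≈ 1.500; option 2 is nearest (Δ 0.011).

2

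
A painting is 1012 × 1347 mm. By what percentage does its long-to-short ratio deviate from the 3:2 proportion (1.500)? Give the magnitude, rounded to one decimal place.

11.3%

Ratio = 1347 / 1012 ≈ 1.3310.
Ideal 3:2 = 1.5000. |1.3310 − 1.5000| / 1.5000 ≈ 11.27% → 11.3%.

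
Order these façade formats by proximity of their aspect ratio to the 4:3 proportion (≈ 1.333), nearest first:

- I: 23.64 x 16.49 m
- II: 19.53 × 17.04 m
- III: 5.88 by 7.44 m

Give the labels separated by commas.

III, I, II

Ratios: I = 23.64 / 16.49 ≈ 1.434; II = 19.53 / 17.04 ≈ 1.146; III = 7.44 / 5.88 ≈ 1.265.
|Δ from 1.333|: I 0.101; II 0.187; III 0.068.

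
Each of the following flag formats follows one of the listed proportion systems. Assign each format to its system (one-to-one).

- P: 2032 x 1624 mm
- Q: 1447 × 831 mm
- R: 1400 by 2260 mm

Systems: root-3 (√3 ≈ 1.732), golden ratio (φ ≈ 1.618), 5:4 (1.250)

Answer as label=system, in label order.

Ratios: P ≈ 1.251; Q ≈ 1.741; R ≈ 1.614.
Targets: root-3 ≈ 1.732; golden ratio ≈ 1.618; 5:4 ≈ 1.250.

P=5:4, Q=root-3, R=golden ratio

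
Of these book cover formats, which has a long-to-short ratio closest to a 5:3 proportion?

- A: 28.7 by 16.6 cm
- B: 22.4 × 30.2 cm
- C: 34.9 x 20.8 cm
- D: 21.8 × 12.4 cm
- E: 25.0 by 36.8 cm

C

Target 5:3 ≈ 1.667.
A: 1.729 (Δ0.062)  B: 1.348 (Δ0.319)  C: 1.678 (Δ0.011)  D: 1.758 (Δ0.091)  E: 1.472 (Δ0.195)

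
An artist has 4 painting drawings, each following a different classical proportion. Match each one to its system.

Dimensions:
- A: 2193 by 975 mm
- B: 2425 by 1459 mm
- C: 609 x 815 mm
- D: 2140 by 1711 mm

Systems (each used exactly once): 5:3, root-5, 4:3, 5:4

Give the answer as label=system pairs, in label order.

Ratios: A ≈ 2.249; B ≈ 1.662; C ≈ 1.338; D ≈ 1.251.
Targets: 5:3 ≈ 1.667; root-5 ≈ 2.236; 4:3 ≈ 1.333; 5:4 ≈ 1.250.

A=root-5, B=5:3, C=4:3, D=5:4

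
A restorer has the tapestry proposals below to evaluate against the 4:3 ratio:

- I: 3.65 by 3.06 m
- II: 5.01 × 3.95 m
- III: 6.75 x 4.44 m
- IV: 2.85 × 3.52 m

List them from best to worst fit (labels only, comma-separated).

II, IV, I, III

Ratios: I = 3.65 / 3.06 ≈ 1.193; II = 5.01 / 3.95 ≈ 1.268; III = 6.75 / 4.44 ≈ 1.520; IV = 3.52 / 2.85 ≈ 1.235.
|Δ from 1.333|: I 0.140; II 0.065; III 0.187; IV 0.098.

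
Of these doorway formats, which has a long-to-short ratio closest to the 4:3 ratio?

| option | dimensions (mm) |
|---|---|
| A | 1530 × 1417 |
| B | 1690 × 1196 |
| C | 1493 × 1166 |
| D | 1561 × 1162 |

Ratios (long/short): A ≈ 1.080; B ≈ 1.413; C ≈ 1.280; D ≈ 1.343.
4:3 ≈ 1.333; option D is nearest (Δ 0.010).

D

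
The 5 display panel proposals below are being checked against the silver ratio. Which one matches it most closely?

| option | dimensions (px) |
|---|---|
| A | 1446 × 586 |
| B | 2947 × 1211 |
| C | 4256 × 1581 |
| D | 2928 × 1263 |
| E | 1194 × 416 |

B

Ratios (long/short): A ≈ 2.468; B ≈ 2.434; C ≈ 2.692; D ≈ 2.318; E ≈ 2.870.
silver ratio ≈ 2.414; option B is nearest (Δ 0.020).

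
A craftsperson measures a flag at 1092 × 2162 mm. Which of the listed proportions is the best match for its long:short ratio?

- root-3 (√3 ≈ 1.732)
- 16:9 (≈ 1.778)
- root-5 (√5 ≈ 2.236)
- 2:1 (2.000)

2:1

Ratio = 2162 / 1092 ≈ 1.980.
Distances: root-3 1.732 (Δ 0.248); 16:9 1.778 (Δ 0.202); root-5 2.236 (Δ 0.256); 2:1 2.000 (Δ 0.020).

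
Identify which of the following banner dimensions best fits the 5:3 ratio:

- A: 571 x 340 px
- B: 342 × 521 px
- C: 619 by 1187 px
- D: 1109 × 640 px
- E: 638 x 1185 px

A

Ratios (long/short): A ≈ 1.679; B ≈ 1.523; C ≈ 1.918; D ≈ 1.733; E ≈ 1.857.
5:3 ≈ 1.667; option A is nearest (Δ 0.012).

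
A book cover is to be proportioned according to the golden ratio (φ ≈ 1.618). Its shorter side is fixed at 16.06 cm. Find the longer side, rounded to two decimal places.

25.99 cm

golden ratio ≈ 1.61803.
Longer side = 16.06 × 1.61803 ≈ 25.9856 → 25.99 cm.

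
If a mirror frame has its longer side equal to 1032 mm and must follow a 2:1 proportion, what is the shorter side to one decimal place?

2:1 = 2.00000.
Shorter side = 1032 ÷ 2.00000 ≈ 516.000 → 516.0 mm.

516.0 mm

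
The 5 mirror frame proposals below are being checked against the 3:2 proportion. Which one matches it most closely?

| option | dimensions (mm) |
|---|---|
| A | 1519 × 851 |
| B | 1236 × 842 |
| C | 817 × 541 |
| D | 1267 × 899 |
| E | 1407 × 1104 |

Target 3:2 ≈ 1.500.
A: 1.785 (Δ0.285)  B: 1.468 (Δ0.032)  C: 1.510 (Δ0.010)  D: 1.409 (Δ0.091)  E: 1.274 (Δ0.226)

C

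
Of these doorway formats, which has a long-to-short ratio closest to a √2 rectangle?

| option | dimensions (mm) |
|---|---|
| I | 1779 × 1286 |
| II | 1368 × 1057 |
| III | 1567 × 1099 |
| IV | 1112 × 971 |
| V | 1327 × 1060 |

III

Target root-2 ≈ 1.414.
I: 1.383 (Δ0.031)  II: 1.294 (Δ0.120)  III: 1.426 (Δ0.012)  IV: 1.145 (Δ0.269)  V: 1.252 (Δ0.162)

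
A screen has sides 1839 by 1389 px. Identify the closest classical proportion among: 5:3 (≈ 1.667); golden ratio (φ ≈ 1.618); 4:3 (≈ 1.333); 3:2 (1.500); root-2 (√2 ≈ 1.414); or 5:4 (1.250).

Ratio = 1839 / 1389 ≈ 1.324.
Distances: 5:3 1.667 (Δ 0.343); golden ratio 1.618 (Δ 0.294); 4:3 1.333 (Δ 0.009); 3:2 1.500 (Δ 0.176); root-2 1.414 (Δ 0.090); 5:4 1.250 (Δ 0.074).

4:3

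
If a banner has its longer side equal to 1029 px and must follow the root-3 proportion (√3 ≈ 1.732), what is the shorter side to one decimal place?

594.1 px

root-3 ≈ 1.73205.
Shorter side = 1029 ÷ 1.73205 ≈ 594.094 → 594.1 px.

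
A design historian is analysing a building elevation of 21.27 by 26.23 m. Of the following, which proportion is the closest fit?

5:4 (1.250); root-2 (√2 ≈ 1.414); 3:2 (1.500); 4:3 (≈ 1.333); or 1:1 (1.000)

5:4

26.23/21.27 ≈ 1.233. Nearest candidates are 5:4 (1.250, off by 0.017) and 4:3 (1.333, off by 0.100).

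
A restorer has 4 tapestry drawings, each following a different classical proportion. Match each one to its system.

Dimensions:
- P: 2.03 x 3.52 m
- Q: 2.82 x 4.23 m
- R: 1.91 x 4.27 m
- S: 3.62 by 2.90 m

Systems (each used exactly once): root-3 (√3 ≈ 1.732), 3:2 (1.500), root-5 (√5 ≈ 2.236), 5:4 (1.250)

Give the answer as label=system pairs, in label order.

P=root-3, Q=3:2, R=root-5, S=5:4

P = 3.52/2.03 ≈ 1.734 → root-3 (1.732)
Q = 4.23/2.82 ≈ 1.500 → 3:2 (1.500)
R = 4.27/1.91 ≈ 2.236 → root-5 (2.236)
S = 3.62/2.90 ≈ 1.248 → 5:4 (1.250)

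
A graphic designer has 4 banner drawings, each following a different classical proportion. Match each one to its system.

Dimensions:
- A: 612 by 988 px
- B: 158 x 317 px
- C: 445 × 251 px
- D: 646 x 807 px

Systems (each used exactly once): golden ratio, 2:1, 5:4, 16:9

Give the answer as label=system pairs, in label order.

Ratios: A ≈ 1.614; B ≈ 2.006; C ≈ 1.773; D ≈ 1.249.
Targets: golden ratio ≈ 1.618; 2:1 ≈ 2.000; 5:4 ≈ 1.250; 16:9 ≈ 1.778.

A=golden ratio, B=2:1, C=16:9, D=5:4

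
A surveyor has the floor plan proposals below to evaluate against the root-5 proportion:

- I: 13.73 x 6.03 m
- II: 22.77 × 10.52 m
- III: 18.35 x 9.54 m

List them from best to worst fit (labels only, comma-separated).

I: 13.73/6.03 ≈ 2.277 → |2.277 − 2.236| = 0.041
II: 22.77/10.52 ≈ 2.164 → |2.164 − 2.236| = 0.072
III: 18.35/9.54 ≈ 1.923 → |1.923 − 2.236| = 0.313

I, II, III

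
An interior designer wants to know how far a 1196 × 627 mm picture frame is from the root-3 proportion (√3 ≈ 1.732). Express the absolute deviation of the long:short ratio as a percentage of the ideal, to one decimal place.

10.1%

Ratio = 1196 / 627 ≈ 1.9075.
Ideal root-3 ≈ 1.7321. |1.9075 − 1.7321| / 1.7321 ≈ 10.13% → 10.1%.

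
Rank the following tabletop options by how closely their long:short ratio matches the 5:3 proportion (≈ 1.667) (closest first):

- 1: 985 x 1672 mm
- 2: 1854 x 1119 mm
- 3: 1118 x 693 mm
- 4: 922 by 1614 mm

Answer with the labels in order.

2, 1, 3, 4

1: 1672/985 ≈ 1.697 → |1.697 − 1.667| = 0.030
2: 1854/1119 ≈ 1.657 → |1.657 − 1.667| = 0.010
3: 1118/693 ≈ 1.613 → |1.613 − 1.667| = 0.054
4: 1614/922 ≈ 1.751 → |1.751 − 1.667| = 0.084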